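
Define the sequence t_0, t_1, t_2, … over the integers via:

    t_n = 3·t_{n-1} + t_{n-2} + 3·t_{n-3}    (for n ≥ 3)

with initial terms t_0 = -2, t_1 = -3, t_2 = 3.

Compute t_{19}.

t_3 = 3·3 + 1·-3 + 3·-2 = 0
t_4 = 3·0 + 1·3 + 3·-3 = -6
t_5 = 3·-6 + 1·0 + 3·3 = -9
t_6 = 3·-9 + 1·-6 + 3·0 = -33
t_7 = 3·-33 + 1·-9 + 3·-6 = -126
t_8 = 3·-126 + 1·-33 + 3·-9 = -438
t_9 = 3·-438 + 1·-126 + 3·-33 = -1539
t_10 = 3·-1539 + 1·-438 + 3·-126 = -5433
t_11 = 3·-5433 + 1·-1539 + 3·-438 = -19152
t_12 = 3·-19152 + 1·-5433 + 3·-1539 = -67506
t_13 = 3·-67506 + 1·-19152 + 3·-5433 = -237969
t_14 = 3·-237969 + 1·-67506 + 3·-19152 = -838869
t_15 = 3·-838869 + 1·-237969 + 3·-67506 = -2957094
t_16 = 3·-2957094 + 1·-838869 + 3·-237969 = -10424058
t_17 = 3·-10424058 + 1·-2957094 + 3·-838869 = -36745875
t_18 = 3·-36745875 + 1·-10424058 + 3·-2957094 = -129532965
t_19 = 3·-129532965 + 1·-36745875 + 3·-10424058 = -456616944

-456616944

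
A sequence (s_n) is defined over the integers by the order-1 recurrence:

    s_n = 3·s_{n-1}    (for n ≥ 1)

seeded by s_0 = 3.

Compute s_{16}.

s_1 = 3·3 = 9
s_2 = 3·9 = 27
s_3 = 3·27 = 81
s_4 = 3·81 = 243
s_5 = 3·243 = 729
s_6 = 3·729 = 2187
s_7 = 3·2187 = 6561
s_8 = 3·6561 = 19683
s_9 = 3·19683 = 59049
s_10 = 3·59049 = 177147
s_11 = 3·177147 = 531441
s_12 = 3·531441 = 1594323
s_13 = 3·1594323 = 4782969
s_14 = 3·4782969 = 14348907
s_15 = 3·14348907 = 43046721
s_16 = 3·43046721 = 129140163

129140163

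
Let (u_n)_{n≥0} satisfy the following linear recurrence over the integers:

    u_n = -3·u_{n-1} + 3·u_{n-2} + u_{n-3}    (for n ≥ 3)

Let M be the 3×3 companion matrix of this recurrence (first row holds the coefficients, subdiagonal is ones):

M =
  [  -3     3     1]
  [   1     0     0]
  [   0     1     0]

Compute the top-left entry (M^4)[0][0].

(M^4)[0][0] is the top entry after applying M 4 times to the unit state (1, 0, 0). Equivalently it is h_{6} for the auxiliary sequence (h_n) obeying the same recurrence with h_2 = 1 and h_i = 0 for 0 ≤ i < 2:
h_3 = -3·1 + 3·0 + 1·0 = -3
h_4 = -3·-3 + 3·1 + 1·0 = 12
h_5 = -3·12 + 3·-3 + 1·1 = -44
h_6 = -3·-44 + 3·12 + 1·-3 = 165

165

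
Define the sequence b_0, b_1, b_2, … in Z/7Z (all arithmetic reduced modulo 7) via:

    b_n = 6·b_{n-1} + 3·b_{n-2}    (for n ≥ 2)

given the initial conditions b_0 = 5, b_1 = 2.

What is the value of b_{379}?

0

b_2 = 6·2 + 3·5 = 6
b_3 = 6·6 + 3·2 = 0
b_4 = 6·0 + 3·6 = 4
b_5 = 6·4 + 3·0 = 3
b_6 = 6·3 + 3·4 = 2
b_7 = 6·2 + 3·3 = 0
b_8 = 6·0 + 3·2 = 6
b_9 = 6·6 + 3·0 = 1
b_10 = 6·1 + 3·6 = 3
b_11 = 6·3 + 3·1 = 0
b_12 = 6·0 + 3·3 = 2
b_13 = 6·2 + 3·0 = 5
b_14 = 6·5 + 3·2 = 1
b_15 = 6·1 + 3·5 = 0
b_16 = 6·0 + 3·1 = 3
b_17 = 6·3 + 3·0 = 4
b_18 = 6·4 + 3·3 = 5
b_19 = 6·5 + 3·4 = 0
b_20 = 6·0 + 3·5 = 1
b_21 = 6·1 + 3·0 = 6
b_22 = 6·6 + 3·1 = 4
b_23 = 6·4 + 3·6 = 0
b_24 = 6·0 + 3·4 = 5
b_25 = 6·5 + 3·0 = 2
(b_24, b_25) = (5, 2) = (b_0, b_1), so the sequence has period 24.
379 ≡ 19 (mod 24), hence b_379 = b_19 = 0.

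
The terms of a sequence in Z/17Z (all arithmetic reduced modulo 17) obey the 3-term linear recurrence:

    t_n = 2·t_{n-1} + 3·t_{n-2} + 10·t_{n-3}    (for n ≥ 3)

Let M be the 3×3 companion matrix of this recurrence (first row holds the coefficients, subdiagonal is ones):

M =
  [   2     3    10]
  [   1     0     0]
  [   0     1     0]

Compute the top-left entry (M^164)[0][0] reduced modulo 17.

7

(M^164)[0][0] is the top entry after applying M 164 times to the unit state (1, 0, 0). Equivalently it is h_{166} for the auxiliary sequence (h_n) obeying the same recurrence with h_2 = 1 and h_i = 0 for 0 ≤ i < 2:
h_3 = 2·1 + 3·0 + 10·0 = 2
h_4 = 2·2 + 3·1 + 10·0 = 7
h_5 = 2·7 + 3·2 + 10·1 = 13
h_6 = 2·13 + 3·7 + 10·2 = 16
h_7 = 2·16 + 3·13 + 10·7 = 5
h_8 = 2·5 + 3·16 + 10·13 = 1
h_9 = 2·1 + 3·5 + 10·16 = 7
h_10 = 2·7 + 3·1 + 10·5 = 16
h_11 = 2·16 + 3·7 + 10·1 = 12
h_12 = 2·12 + 3·16 + 10·7 = 6
h_13 = 2·6 + 3·12 + 10·16 = 4
h_14 = 2·4 + 3·6 + 10·12 = 10
h_15 = 2·10 + 3·4 + 10·6 = 7
h_16 = 2·7 + 3·10 + 10·4 = 16
h_17 = 2·16 + 3·7 + 10·10 = 0
h_18 = 2·0 + 3·16 + 10·7 = 16
h_19 = 2·16 + 3·0 + 10·16 = 5
h_20 = 2·5 + 3·16 + 10·0 = 7
h_21 = 2·7 + 3·5 + 10·16 = 2
h_22 = 2·2 + 3·7 + 10·5 = 7
h_23 = 2·7 + 3·2 + 10·7 = 5
h_24 = 2·5 + 3·7 + 10·2 = 0
h_25 = 2·0 + 3·5 + 10·7 = 0
h_26 = 2·0 + 3·0 + 10·5 = 16
h_27 = 2·16 + 3·0 + 10·0 = 15
h_28 = 2·15 + 3·16 + 10·0 = 10
h_29 = 2·10 + 3·15 + 10·16 = 4
h_30 = 2·4 + 3·10 + 10·15 = 1
h_31 = 2·1 + 3·4 + 10·10 = 12
h_32 = 2·12 + 3·1 + 10·4 = 16
h_33 = 2·16 + 3·12 + 10·1 = 10
h_34 = 2·10 + 3·16 + 10·12 = 1
h_35 = 2·1 + 3·10 + 10·16 = 5
h_36 = 2·5 + 3·1 + 10·10 = 11
h_37 = 2·11 + 3·5 + 10·1 = 13
h_38 = 2·13 + 3·11 + 10·5 = 7
h_39 = 2·7 + 3·13 + 10·11 = 10
h_40 = 2·10 + 3·7 + 10·13 = 1
h_41 = 2·1 + 3·10 + 10·7 = 0
h_42 = 2·0 + 3·1 + 10·10 = 1
h_43 = 2·1 + 3·0 + 10·1 = 12
h_44 = 2·12 + 3·1 + 10·0 = 10
h_45 = 2·10 + 3·12 + 10·1 = 15
h_46 = 2·15 + 3·10 + 10·12 = 10
h_47 = 2·10 + 3·15 + 10·10 = 12
h_48 = 2·12 + 3·10 + 10·15 = 0
h_49 = 2·0 + 3·12 + 10·10 = 0
h_50 = 2·0 + 3·0 + 10·12 = 1
(h_48, h_49, h_50) = (0, 0, 1) = (h_0, h_1, h_2), so the sequence has period 48.
166 ≡ 22 (mod 48), hence h_166 = h_22 = 7.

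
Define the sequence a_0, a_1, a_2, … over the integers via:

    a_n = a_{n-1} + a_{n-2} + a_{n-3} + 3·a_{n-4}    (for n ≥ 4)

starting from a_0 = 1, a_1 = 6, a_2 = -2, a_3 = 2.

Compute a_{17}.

a_4 = 1·2 + 1·-2 + 1·6 + 3·1 = 9
a_5 = 1·9 + 1·2 + 1·-2 + 3·6 = 27
a_6 = 1·27 + 1·9 + 1·2 + 3·-2 = 32
a_7 = 1·32 + 1·27 + 1·9 + 3·2 = 74
a_8 = 1·74 + 1·32 + 1·27 + 3·9 = 160
a_9 = 1·160 + 1·74 + 1·32 + 3·27 = 347
a_10 = 1·347 + 1·160 + 1·74 + 3·32 = 677
a_11 = 1·677 + 1·347 + 1·160 + 3·74 = 1406
a_12 = 1·1406 + 1·677 + 1·347 + 3·160 = 2910
a_13 = 1·2910 + 1·1406 + 1·677 + 3·347 = 6034
a_14 = 1·6034 + 1·2910 + 1·1406 + 3·677 = 12381
a_15 = 1·12381 + 1·6034 + 1·2910 + 3·1406 = 25543
a_16 = 1·25543 + 1·12381 + 1·6034 + 3·2910 = 52688
a_17 = 1·52688 + 1·25543 + 1·12381 + 3·6034 = 108714

108714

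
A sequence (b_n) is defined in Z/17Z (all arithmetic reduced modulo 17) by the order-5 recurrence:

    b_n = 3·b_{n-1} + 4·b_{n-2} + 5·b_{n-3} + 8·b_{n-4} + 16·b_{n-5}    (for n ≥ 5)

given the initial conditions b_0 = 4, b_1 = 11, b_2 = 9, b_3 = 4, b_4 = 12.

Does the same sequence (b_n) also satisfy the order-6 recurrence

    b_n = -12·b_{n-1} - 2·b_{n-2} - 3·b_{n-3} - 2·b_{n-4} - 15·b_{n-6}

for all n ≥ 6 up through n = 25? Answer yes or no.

yes

Terms b_0..b_25: 4, 11, 9, 4, 12, 11, 9, 1, 16, 3, 3, 15, 12, 0, 8, 14, 2, 5, 4, 10, 5, 11, 11, 8, 0, 0
n=6: candidate gives 9, actual b_6 = 9 ✓
n=7: candidate gives 1, actual b_7 = 1 ✓
n=8: candidate gives 16, actual b_8 = 16 ✓
n=9: candidate gives 3, actual b_9 = 3 ✓
n=10: candidate gives 3, actual b_10 = 3 ✓
n=11: candidate gives 15, actual b_11 = 15 ✓
n=12: candidate gives 12, actual b_12 = 12 ✓
n=13: candidate gives 0, actual b_13 = 0 ✓
n=14: candidate gives 8, actual b_14 = 8 ✓
n=15: candidate gives 14, actual b_15 = 14 ✓
n=16: candidate gives 2, actual b_16 = 2 ✓
n=17: candidate gives 5, actual b_17 = 5 ✓
n=18: candidate gives 4, actual b_18 = 4 ✓
n=19: candidate gives 10, actual b_19 = 10 ✓
n=20: candidate gives 5, actual b_20 = 5 ✓
n=21: candidate gives 11, actual b_21 = 11 ✓
n=22: candidate gives 11, actual b_22 = 11 ✓
n=23: candidate gives 8, actual b_23 = 8 ✓
n=24: candidate gives 0, actual b_24 = 0 ✓
n=25: candidate gives 0, actual b_25 = 0 ✓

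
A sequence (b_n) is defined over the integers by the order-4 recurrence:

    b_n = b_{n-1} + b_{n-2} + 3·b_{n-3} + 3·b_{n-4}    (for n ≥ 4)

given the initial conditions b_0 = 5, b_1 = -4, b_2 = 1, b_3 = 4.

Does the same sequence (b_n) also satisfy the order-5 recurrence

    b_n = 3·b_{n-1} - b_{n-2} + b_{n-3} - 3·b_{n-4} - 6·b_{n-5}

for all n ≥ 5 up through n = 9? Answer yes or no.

Terms b_0..b_9: 5, -4, 1, 4, 8, 3, 26, 65, 124, 276
n=5: candidate gives 3, actual b_5 = 3 ✓
n=6: candidate gives 26, actual b_6 = 26 ✓
n=7: candidate gives 65, actual b_7 = 65 ✓
n=8: candidate gives 124, actual b_8 = 124 ✓
n=9: candidate gives 276, actual b_9 = 276 ✓

yes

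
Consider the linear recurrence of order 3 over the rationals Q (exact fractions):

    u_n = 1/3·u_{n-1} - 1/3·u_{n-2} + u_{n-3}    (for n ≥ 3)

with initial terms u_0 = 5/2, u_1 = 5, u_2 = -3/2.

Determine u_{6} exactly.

-235/162

u_3 = 1/3·-3/2 + -1/3·5 + 1·5/2 = 1/3
u_4 = 1/3·1/3 + -1/3·-3/2 + 1·5 = 101/18
u_5 = 1/3·101/18 + -1/3·1/3 + 1·-3/2 = 7/27
u_6 = 1/3·7/27 + -1/3·101/18 + 1·1/3 = -235/162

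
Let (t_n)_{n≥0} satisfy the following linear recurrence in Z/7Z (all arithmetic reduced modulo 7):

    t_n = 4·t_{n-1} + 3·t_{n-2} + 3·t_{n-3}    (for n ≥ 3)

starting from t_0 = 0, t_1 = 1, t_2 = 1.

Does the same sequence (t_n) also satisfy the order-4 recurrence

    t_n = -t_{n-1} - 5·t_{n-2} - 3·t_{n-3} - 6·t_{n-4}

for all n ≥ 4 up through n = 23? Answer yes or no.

yes

Terms t_0..t_23: 0, 1, 1, 0, 6, 6, 0, 1, 1, 0, 6, 6, 0, 1, 1, 0, 6, 6, 0, 1, 1, 0, 6, 6
n=4: candidate gives 6, actual t_4 = 6 ✓
n=5: candidate gives 6, actual t_5 = 6 ✓
n=6: candidate gives 0, actual t_6 = 0 ✓
n=7: candidate gives 1, actual t_7 = 1 ✓
n=8: candidate gives 1, actual t_8 = 1 ✓
n=9: candidate gives 0, actual t_9 = 0 ✓
n=10: candidate gives 6, actual t_10 = 6 ✓
n=11: candidate gives 6, actual t_11 = 6 ✓
n=12: candidate gives 0, actual t_12 = 0 ✓
n=13: candidate gives 1, actual t_13 = 1 ✓
n=14: candidate gives 1, actual t_14 = 1 ✓
n=15: candidate gives 0, actual t_15 = 0 ✓
n=16: candidate gives 6, actual t_16 = 6 ✓
n=17: candidate gives 6, actual t_17 = 6 ✓
n=18: candidate gives 0, actual t_18 = 0 ✓
n=19: candidate gives 1, actual t_19 = 1 ✓
n=20: candidate gives 1, actual t_20 = 1 ✓
n=21: candidate gives 0, actual t_21 = 0 ✓
n=22: candidate gives 6, actual t_22 = 6 ✓
n=23: candidate gives 6, actual t_23 = 6 ✓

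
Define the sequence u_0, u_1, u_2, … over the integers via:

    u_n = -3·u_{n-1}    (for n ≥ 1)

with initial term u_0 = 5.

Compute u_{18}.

1937102445

u_1 = -3·5 = -15
u_2 = -3·-15 = 45
u_3 = -3·45 = -135
u_4 = -3·-135 = 405
u_5 = -3·405 = -1215
u_6 = -3·-1215 = 3645
u_7 = -3·3645 = -10935
u_8 = -3·-10935 = 32805
u_9 = -3·32805 = -98415
u_10 = -3·-98415 = 295245
u_11 = -3·295245 = -885735
u_12 = -3·-885735 = 2657205
u_13 = -3·2657205 = -7971615
u_14 = -3·-7971615 = 23914845
u_15 = -3·23914845 = -71744535
u_16 = -3·-71744535 = 215233605
u_17 = -3·215233605 = -645700815
u_18 = -3·-645700815 = 1937102445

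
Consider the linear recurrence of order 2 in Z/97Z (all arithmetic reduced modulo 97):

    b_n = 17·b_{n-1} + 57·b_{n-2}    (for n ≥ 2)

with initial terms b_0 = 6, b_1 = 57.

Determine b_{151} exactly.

24

b_2 = 17·57 + 57·6 = 50
b_3 = 17·50 + 57·57 = 25
b_4 = 17·25 + 57·50 = 74
b_5 = 17·74 + 57·25 = 64
b_6 = 17·64 + 57·74 = 68
b_7 = 17·68 + 57·64 = 51
b_8 = 17·51 + 57·68 = 87
b_9 = 17·87 + 57·51 = 21
b_10 = 17·21 + 57·87 = 78
b_11 = 17·78 + 57·21 = 1
b_12 = 17·1 + 57·78 = 1
b_13 = 17·1 + 57·1 = 74
b_14 = 17·74 + 57·1 = 54
b_15 = 17·54 + 57·74 = 92
b_16 = 17·92 + 57·54 = 83
b_17 = 17·83 + 57·92 = 59
b_18 = 17·59 + 57·83 = 11
b_19 = 17·11 + 57·59 = 58
b_20 = 17·58 + 57·11 = 61
b_21 = 17·61 + 57·58 = 75
b_22 = 17·75 + 57·61 = 96
b_23 = 17·96 + 57·75 = 87
b_24 = 17·87 + 57·96 = 64
b_25 = 17·64 + 57·87 = 33
b_26 = 17·33 + 57·64 = 38
b_27 = 17·38 + 57·33 = 5
b_28 = 17·5 + 57·38 = 20
b_29 = 17·20 + 57·5 = 43
b_30 = 17·43 + 57·20 = 28
b_31 = 17·28 + 57·43 = 17
b_32 = 17·17 + 57·28 = 42
b_33 = 17·42 + 57·17 = 34
b_34 = 17·34 + 57·42 = 62
b_35 = 17·62 + 57·34 = 82
b_36 = 17·82 + 57·62 = 78
b_37 = 17·78 + 57·82 = 83
b_38 = 17·83 + 57·78 = 37
b_39 = 17·37 + 57·83 = 25
b_40 = 17·25 + 57·37 = 12
b_41 = 17·12 + 57·25 = 77
b_42 = 17·77 + 57·12 = 53
b_43 = 17·53 + 57·77 = 52
b_44 = 17·52 + 57·53 = 25
b_45 = 17·25 + 57·52 = 91
b_46 = 17·91 + 57·25 = 62
b_47 = 17·62 + 57·91 = 33
b_48 = 17·33 + 57·62 = 21
b_49 = 17·21 + 57·33 = 7
b_50 = 17·7 + 57·21 = 55
b_51 = 17·55 + 57·7 = 73
b_52 = 17·73 + 57·55 = 11
b_53 = 17·11 + 57·73 = 80
b_54 = 17·80 + 57·11 = 47
b_55 = 17·47 + 57·80 = 24
b_56 = 17·24 + 57·47 = 80
b_57 = 17·80 + 57·24 = 12
b_58 = 17·12 + 57·80 = 11
b_59 = 17·11 + 57·12 = 95
b_60 = 17·95 + 57·11 = 11
b_61 = 17·11 + 57·95 = 73
b_62 = 17·73 + 57·11 = 25
b_63 = 17·25 + 57·73 = 27
b_64 = 17·27 + 57·25 = 41
b_65 = 17·41 + 57·27 = 5
b_66 = 17·5 + 57·41 = 94
b_67 = 17·94 + 57·5 = 40
b_68 = 17·40 + 57·94 = 24
b_69 = 17·24 + 57·40 = 69
b_70 = 17·69 + 57·24 = 19
b_71 = 17·19 + 57·69 = 85
b_72 = 17·85 + 57·19 = 6
b_73 = 17·6 + 57·85 = 0
b_74 = 17·0 + 57·6 = 51
b_75 = 17·51 + 57·0 = 91
b_76 = 17·91 + 57·51 = 89
b_77 = 17·89 + 57·91 = 7
b_78 = 17·7 + 57·89 = 51
b_79 = 17·51 + 57·7 = 5
b_80 = 17·5 + 57·51 = 82
b_81 = 17·82 + 57·5 = 30
b_82 = 17·30 + 57·82 = 43
b_83 = 17·43 + 57·30 = 16
b_84 = 17·16 + 57·43 = 7
b_85 = 17·7 + 57·16 = 61
b_86 = 17·61 + 57·7 = 78
b_87 = 17·78 + 57·61 = 50
b_88 = 17·50 + 57·78 = 58
b_89 = 17·58 + 57·50 = 53
b_90 = 17·53 + 57·58 = 36
b_91 = 17·36 + 57·53 = 44
b_92 = 17·44 + 57·36 = 84
b_93 = 17·84 + 57·44 = 56
b_94 = 17·56 + 57·84 = 17
b_95 = 17·17 + 57·56 = 86
b_96 = 17·86 + 57·17 = 6
b_97 = 17·6 + 57·86 = 57
b_98 = 17·57 + 57·6 = 50
b_99 = 17·50 + 57·57 = 25
b_100 = 17·25 + 57·50 = 74
b_101 = 17·74 + 57·25 = 64
b_102 = 17·64 + 57·74 = 68
b_103 = 17·68 + 57·64 = 51
b_104 = 17·51 + 57·68 = 87
b_105 = 17·87 + 57·51 = 21
b_106 = 17·21 + 57·87 = 78
b_107 = 17·78 + 57·21 = 1
b_108 = 17·1 + 57·78 = 1
b_109 = 17·1 + 57·1 = 74
b_110 = 17·74 + 57·1 = 54
b_111 = 17·54 + 57·74 = 92
b_112 = 17·92 + 57·54 = 83
b_113 = 17·83 + 57·92 = 59
b_114 = 17·59 + 57·83 = 11
b_115 = 17·11 + 57·59 = 58
b_116 = 17·58 + 57·11 = 61
b_117 = 17·61 + 57·58 = 75
b_118 = 17·75 + 57·61 = 96
b_119 = 17·96 + 57·75 = 87
b_120 = 17·87 + 57·96 = 64
b_121 = 17·64 + 57·87 = 33
b_122 = 17·33 + 57·64 = 38
b_123 = 17·38 + 57·33 = 5
b_124 = 17·5 + 57·38 = 20
b_125 = 17·20 + 57·5 = 43
b_126 = 17·43 + 57·20 = 28
b_127 = 17·28 + 57·43 = 17
b_128 = 17·17 + 57·28 = 42
b_129 = 17·42 + 57·17 = 34
b_130 = 17·34 + 57·42 = 62
b_131 = 17·62 + 57·34 = 82
b_132 = 17·82 + 57·62 = 78
b_133 = 17·78 + 57·82 = 83
b_134 = 17·83 + 57·78 = 37
b_135 = 17·37 + 57·83 = 25
b_136 = 17·25 + 57·37 = 12
b_137 = 17·12 + 57·25 = 77
b_138 = 17·77 + 57·12 = 53
b_139 = 17·53 + 57·77 = 52
b_140 = 17·52 + 57·53 = 25
b_141 = 17·25 + 57·52 = 91
b_142 = 17·91 + 57·25 = 62
b_143 = 17·62 + 57·91 = 33
b_144 = 17·33 + 57·62 = 21
b_145 = 17·21 + 57·33 = 7
b_146 = 17·7 + 57·21 = 55
b_147 = 17·55 + 57·7 = 73
b_148 = 17·73 + 57·55 = 11
b_149 = 17·11 + 57·73 = 80
b_150 = 17·80 + 57·11 = 47
b_151 = 17·47 + 57·80 = 24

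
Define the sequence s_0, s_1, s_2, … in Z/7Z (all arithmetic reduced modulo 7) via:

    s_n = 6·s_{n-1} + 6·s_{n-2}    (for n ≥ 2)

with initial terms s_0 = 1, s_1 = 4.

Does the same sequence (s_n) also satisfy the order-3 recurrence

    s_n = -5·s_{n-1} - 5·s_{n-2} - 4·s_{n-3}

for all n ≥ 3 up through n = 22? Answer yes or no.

yes

Terms s_0..s_22: 1, 4, 2, 1, 4, 2, 1, 4, 2, 1, 4, 2, 1, 4, 2, 1, 4, 2, 1, 4, 2, 1, 4
n=3: candidate gives 1, actual s_3 = 1 ✓
n=4: candidate gives 4, actual s_4 = 4 ✓
n=5: candidate gives 2, actual s_5 = 2 ✓
n=6: candidate gives 1, actual s_6 = 1 ✓
n=7: candidate gives 4, actual s_7 = 4 ✓
n=8: candidate gives 2, actual s_8 = 2 ✓
n=9: candidate gives 1, actual s_9 = 1 ✓
n=10: candidate gives 4, actual s_10 = 4 ✓
n=11: candidate gives 2, actual s_11 = 2 ✓
n=12: candidate gives 1, actual s_12 = 1 ✓
n=13: candidate gives 4, actual s_13 = 4 ✓
n=14: candidate gives 2, actual s_14 = 2 ✓
n=15: candidate gives 1, actual s_15 = 1 ✓
n=16: candidate gives 4, actual s_16 = 4 ✓
n=17: candidate gives 2, actual s_17 = 2 ✓
n=18: candidate gives 1, actual s_18 = 1 ✓
n=19: candidate gives 4, actual s_19 = 4 ✓
n=20: candidate gives 2, actual s_20 = 2 ✓
n=21: candidate gives 1, actual s_21 = 1 ✓
n=22: candidate gives 4, actual s_22 = 4 ✓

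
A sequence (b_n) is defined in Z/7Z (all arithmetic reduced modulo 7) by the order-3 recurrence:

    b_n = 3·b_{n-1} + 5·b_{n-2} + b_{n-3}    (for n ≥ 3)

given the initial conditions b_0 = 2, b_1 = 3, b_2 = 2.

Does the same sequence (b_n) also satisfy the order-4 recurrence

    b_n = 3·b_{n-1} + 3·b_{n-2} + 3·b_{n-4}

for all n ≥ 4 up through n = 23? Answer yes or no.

Terms b_0..b_23: 2, 3, 2, 2, 5, 6, 3, 2, 6, 3, 6, 4, 3, 0, 5, 4, 2, 3, 2, 2, 5, 6, 3, 2
n=4: candidate gives 4, actual b_4 = 5 ✗

no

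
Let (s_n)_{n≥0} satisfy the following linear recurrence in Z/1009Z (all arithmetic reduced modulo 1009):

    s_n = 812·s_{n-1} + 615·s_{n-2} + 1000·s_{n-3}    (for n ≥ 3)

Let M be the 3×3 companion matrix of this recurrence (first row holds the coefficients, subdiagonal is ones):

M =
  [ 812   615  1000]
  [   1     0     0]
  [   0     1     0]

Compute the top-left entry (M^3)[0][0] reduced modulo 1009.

(M^3)[0][0] is the top entry after applying M 3 times to the unit state (1, 0, 0). Equivalently it is h_{5} for the auxiliary sequence (h_n) obeying the same recurrence with h_2 = 1 and h_i = 0 for 0 ≤ i < 2:
h_3 = 812·1 + 615·0 + 1000·0 = 812
h_4 = 812·812 + 615·1 + 1000·0 = 73
h_5 = 812·73 + 615·812 + 1000·1 = 670

670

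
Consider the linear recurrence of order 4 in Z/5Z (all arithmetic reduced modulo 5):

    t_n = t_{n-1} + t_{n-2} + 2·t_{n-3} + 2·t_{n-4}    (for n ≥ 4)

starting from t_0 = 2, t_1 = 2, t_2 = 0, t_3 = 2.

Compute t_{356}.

0

t_4 = 1·2 + 1·0 + 2·2 + 2·2 = 0
t_5 = 1·0 + 1·2 + 2·0 + 2·2 = 1
t_6 = 1·1 + 1·0 + 2·2 + 2·0 = 0
t_7 = 1·0 + 1·1 + 2·0 + 2·2 = 0
t_8 = 1·0 + 1·0 + 2·1 + 2·0 = 2
t_9 = 1·2 + 1·0 + 2·0 + 2·1 = 4
t_10 = 1·4 + 1·2 + 2·0 + 2·0 = 1
t_11 = 1·1 + 1·4 + 2·2 + 2·0 = 4
t_12 = 1·4 + 1·1 + 2·4 + 2·2 = 2
t_13 = 1·2 + 1·4 + 2·1 + 2·4 = 1
t_14 = 1·1 + 1·2 + 2·4 + 2·1 = 3
t_15 = 1·3 + 1·1 + 2·2 + 2·4 = 1
t_16 = 1·1 + 1·3 + 2·1 + 2·2 = 0
t_17 = 1·0 + 1·1 + 2·3 + 2·1 = 4
t_18 = 1·4 + 1·0 + 2·1 + 2·3 = 2
t_19 = 1·2 + 1·4 + 2·0 + 2·1 = 3
t_20 = 1·3 + 1·2 + 2·4 + 2·0 = 3
t_21 = 1·3 + 1·3 + 2·2 + 2·4 = 3
t_22 = 1·3 + 1·3 + 2·3 + 2·2 = 1
t_23 = 1·1 + 1·3 + 2·3 + 2·3 = 1
t_24 = 1·1 + 1·1 + 2·3 + 2·3 = 4
t_25 = 1·4 + 1·1 + 2·1 + 2·3 = 3
t_26 = 1·3 + 1·4 + 2·1 + 2·1 = 1
t_27 = 1·1 + 1·3 + 2·4 + 2·1 = 4
t_28 = 1·4 + 1·1 + 2·3 + 2·4 = 4
t_29 = 1·4 + 1·4 + 2·1 + 2·3 = 1
t_30 = 1·1 + 1·4 + 2·4 + 2·1 = 0
t_31 = 1·0 + 1·1 + 2·4 + 2·4 = 2
t_32 = 1·2 + 1·0 + 2·1 + 2·4 = 2
t_33 = 1·2 + 1·2 + 2·0 + 2·1 = 1
t_34 = 1·1 + 1·2 + 2·2 + 2·0 = 2
t_35 = 1·2 + 1·1 + 2·2 + 2·2 = 1
t_36 = 1·1 + 1·2 + 2·1 + 2·2 = 4
t_37 = 1·4 + 1·1 + 2·2 + 2·1 = 1
t_38 = 1·1 + 1·4 + 2·1 + 2·2 = 1
t_39 = 1·1 + 1·1 + 2·4 + 2·1 = 2
t_40 = 1·2 + 1·1 + 2·1 + 2·4 = 3
t_41 = 1·3 + 1·2 + 2·1 + 2·1 = 4
t_42 = 1·4 + 1·3 + 2·2 + 2·1 = 3
t_43 = 1·3 + 1·4 + 2·3 + 2·2 = 2
t_44 = 1·2 + 1·3 + 2·4 + 2·3 = 4
t_45 = 1·4 + 1·2 + 2·3 + 2·4 = 0
t_46 = 1·0 + 1·4 + 2·2 + 2·3 = 4
t_47 = 1·4 + 1·0 + 2·4 + 2·2 = 1
t_48 = 1·1 + 1·4 + 2·0 + 2·4 = 3
t_49 = 1·3 + 1·1 + 2·4 + 2·0 = 2
t_50 = 1·2 + 1·3 + 2·1 + 2·4 = 0
t_51 = 1·0 + 1·2 + 2·3 + 2·1 = 0
t_52 = 1·0 + 1·0 + 2·2 + 2·3 = 0
t_53 = 1·0 + 1·0 + 2·0 + 2·2 = 4
t_54 = 1·4 + 1·0 + 2·0 + 2·0 = 4
t_55 = 1·4 + 1·4 + 2·0 + 2·0 = 3
t_56 = 1·3 + 1·4 + 2·4 + 2·0 = 0
t_57 = 1·0 + 1·3 + 2·4 + 2·4 = 4
t_58 = 1·4 + 1·0 + 2·3 + 2·4 = 3
t_59 = 1·3 + 1·4 + 2·0 + 2·3 = 3
t_60 = 1·3 + 1·3 + 2·4 + 2·0 = 4
t_61 = 1·4 + 1·3 + 2·3 + 2·4 = 1
t_62 = 1·1 + 1·4 + 2·3 + 2·3 = 2
t_63 = 1·2 + 1·1 + 2·4 + 2·3 = 2
t_64 = 1·2 + 1·2 + 2·1 + 2·4 = 4
t_65 = 1·4 + 1·2 + 2·2 + 2·1 = 2
t_66 = 1·2 + 1·4 + 2·2 + 2·2 = 4
t_67 = 1·4 + 1·2 + 2·4 + 2·2 = 3
t_68 = 1·3 + 1·4 + 2·2 + 2·4 = 4
t_69 = 1·4 + 1·3 + 2·4 + 2·2 = 4
t_70 = 1·4 + 1·4 + 2·3 + 2·4 = 2
t_71 = 1·2 + 1·4 + 2·4 + 2·3 = 0
t_72 = 1·0 + 1·2 + 2·4 + 2·4 = 3
t_73 = 1·3 + 1·0 + 2·2 + 2·4 = 0
t_74 = 1·0 + 1·3 + 2·0 + 2·2 = 2
t_75 = 1·2 + 1·0 + 2·3 + 2·0 = 3
t_76 = 1·3 + 1·2 + 2·0 + 2·3 = 1
t_77 = 1·1 + 1·3 + 2·2 + 2·0 = 3
t_78 = 1·3 + 1·1 + 2·3 + 2·2 = 4
t_79 = 1·4 + 1·3 + 2·1 + 2·3 = 0
t_80 = 1·0 + 1·4 + 2·3 + 2·1 = 2
t_81 = 1·2 + 1·0 + 2·4 + 2·3 = 1
t_82 = 1·1 + 1·2 + 2·0 + 2·4 = 1
t_83 = 1·1 + 1·1 + 2·2 + 2·0 = 1
t_84 = 1·1 + 1·1 + 2·1 + 2·2 = 3
t_85 = 1·3 + 1·1 + 2·1 + 2·1 = 3
t_86 = 1·3 + 1·3 + 2·1 + 2·1 = 0
t_87 = 1·0 + 1·3 + 2·3 + 2·1 = 1
t_88 = 1·1 + 1·0 + 2·3 + 2·3 = 3
t_89 = 1·3 + 1·1 + 2·0 + 2·3 = 0
t_90 = 1·0 + 1·3 + 2·1 + 2·0 = 0
t_91 = 1·0 + 1·0 + 2·3 + 2·1 = 3
t_92 = 1·3 + 1·0 + 2·0 + 2·3 = 4
t_93 = 1·4 + 1·3 + 2·0 + 2·0 = 2
t_94 = 1·2 + 1·4 + 2·3 + 2·0 = 2
t_95 = 1·2 + 1·2 + 2·4 + 2·3 = 3
t_96 = 1·3 + 1·2 + 2·2 + 2·4 = 2
t_97 = 1·2 + 1·3 + 2·2 + 2·2 = 3
t_98 = 1·3 + 1·2 + 2·3 + 2·2 = 0
t_99 = 1·0 + 1·3 + 2·2 + 2·3 = 3
t_100 = 1·3 + 1·0 + 2·3 + 2·2 = 3
t_101 = 1·3 + 1·3 + 2·0 + 2·3 = 2
t_102 = 1·2 + 1·3 + 2·3 + 2·0 = 1
t_103 = 1·1 + 1·2 + 2·3 + 2·3 = 0
t_104 = 1·0 + 1·1 + 2·2 + 2·3 = 1
t_105 = 1·1 + 1·0 + 2·1 + 2·2 = 2
t_106 = 1·2 + 1·1 + 2·0 + 2·1 = 0
t_107 = 1·0 + 1·2 + 2·1 + 2·0 = 4
t_108 = 1·4 + 1·0 + 2·2 + 2·1 = 0
t_109 = 1·0 + 1·4 + 2·0 + 2·2 = 3
t_110 = 1·3 + 1·0 + 2·4 + 2·0 = 1
t_111 = 1·1 + 1·3 + 2·0 + 2·4 = 2
t_112 = 1·2 + 1·1 + 2·3 + 2·0 = 4
t_113 = 1·4 + 1·2 + 2·1 + 2·3 = 4
t_114 = 1·4 + 1·4 + 2·2 + 2·1 = 4
t_115 = 1·4 + 1·4 + 2·4 + 2·2 = 0
t_116 = 1·0 + 1·4 + 2·4 + 2·4 = 0
t_117 = 1·0 + 1·0 + 2·4 + 2·4 = 1
t_118 = 1·1 + 1·0 + 2·0 + 2·4 = 4
t_119 = 1·4 + 1·1 + 2·0 + 2·0 = 0
t_120 = 1·0 + 1·4 + 2·1 + 2·0 = 1
t_121 = 1·1 + 1·0 + 2·4 + 2·1 = 1
t_122 = 1·1 + 1·1 + 2·0 + 2·4 = 0
t_123 = 1·0 + 1·1 + 2·1 + 2·0 = 3
t_124 = 1·3 + 1·0 + 2·1 + 2·1 = 2
t_125 = 1·2 + 1·3 + 2·0 + 2·1 = 2
t_126 = 1·2 + 1·2 + 2·3 + 2·0 = 0
t_127 = 1·0 + 1·2 + 2·2 + 2·3 = 2
(t_124, t_125, t_126, t_127) = (2, 2, 0, 2) = (t_0, t_1, t_2, t_3), so the sequence has period 124.
356 ≡ 108 (mod 124), hence t_356 = t_108 = 0.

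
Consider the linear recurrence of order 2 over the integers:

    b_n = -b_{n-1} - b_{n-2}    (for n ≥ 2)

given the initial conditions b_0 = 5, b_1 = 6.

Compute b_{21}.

5

b_2 = -1·6 + -1·5 = -11
b_3 = -1·-11 + -1·6 = 5
b_4 = -1·5 + -1·-11 = 6
(b_3, b_4) = (5, 6) = (b_0, b_1), so the sequence has period 3.
21 ≡ 0 (mod 3), hence b_21 = b_0 = 5.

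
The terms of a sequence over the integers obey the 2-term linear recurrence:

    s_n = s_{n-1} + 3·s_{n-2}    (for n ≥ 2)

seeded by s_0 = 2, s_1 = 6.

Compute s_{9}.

4350

s_2 = 1·6 + 3·2 = 12
s_3 = 1·12 + 3·6 = 30
s_4 = 1·30 + 3·12 = 66
s_5 = 1·66 + 3·30 = 156
s_6 = 1·156 + 3·66 = 354
s_7 = 1·354 + 3·156 = 822
s_8 = 1·822 + 3·354 = 1884
s_9 = 1·1884 + 3·822 = 4350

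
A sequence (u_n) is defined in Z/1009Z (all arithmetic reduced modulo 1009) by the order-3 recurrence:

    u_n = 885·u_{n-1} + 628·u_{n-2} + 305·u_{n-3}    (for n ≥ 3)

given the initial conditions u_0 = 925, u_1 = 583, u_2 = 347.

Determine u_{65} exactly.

u_3 = 885·347 + 628·583 + 305·925 = 830
u_4 = 885·830 + 628·347 + 305·583 = 201
u_5 = 885·201 + 628·830 + 305·347 = 787
u_6 = 885·787 + 628·201 + 305·830 = 279
u_7 = 885·279 + 628·787 + 305·201 = 301
u_8 = 885·301 + 628·279 + 305·787 = 557
u_9 = 885·557 + 628·301 + 305·279 = 228
u_10 = 885·228 + 628·557 + 305·301 = 648
u_11 = 885·648 + 628·228 + 305·557 = 647
u_12 = 885·647 + 628·648 + 305·228 = 728
u_13 = 885·728 + 628·647 + 305·648 = 103
u_14 = 885·103 + 628·728 + 305·647 = 23
u_15 = 885·23 + 628·103 + 305·728 = 343
u_16 = 885·343 + 628·23 + 305·103 = 300
u_17 = 885·300 + 628·343 + 305·23 = 572
u_18 = 885·572 + 628·300 + 305·343 = 107
u_19 = 885·107 + 628·572 + 305·300 = 551
u_20 = 885·551 + 628·107 + 305·572 = 793
u_21 = 885·793 + 628·551 + 305·107 = 838
u_22 = 885·838 + 628·793 + 305·551 = 134
u_23 = 885·134 + 628·838 + 305·793 = 817
u_24 = 885·817 + 628·134 + 305·838 = 310
u_25 = 885·310 + 628·817 + 305·134 = 916
u_26 = 885·916 + 628·310 + 305·817 = 338
u_27 = 885·338 + 628·916 + 305·310 = 288
u_28 = 885·288 + 628·338 + 305·916 = 873
u_29 = 885·873 + 628·288 + 305·338 = 136
u_30 = 885·136 + 628·873 + 305·288 = 703
u_31 = 885·703 + 628·136 + 305·873 = 143
u_32 = 885·143 + 628·703 + 305·136 = 83
u_33 = 885·83 + 628·143 + 305·703 = 308
u_34 = 885·308 + 628·83 + 305·143 = 34
u_35 = 885·34 + 628·308 + 305·83 = 615
u_36 = 885·615 + 628·34 + 305·308 = 690
u_37 = 885·690 + 628·615 + 305·34 = 258
u_38 = 885·258 + 628·690 + 305·615 = 656
u_39 = 885·656 + 628·258 + 305·690 = 538
u_40 = 885·538 + 628·656 + 305·258 = 166
u_41 = 885·166 + 628·538 + 305·656 = 752
u_42 = 885·752 + 628·166 + 305·538 = 533
u_43 = 885·533 + 628·752 + 305·166 = 726
u_44 = 885·726 + 628·533 + 305·752 = 839
u_45 = 885·839 + 628·726 + 305·533 = 876
u_46 = 885·876 + 628·839 + 305·726 = 1001
u_47 = 885·1001 + 628·876 + 305·839 = 824
u_48 = 885·824 + 628·1001 + 305·876 = 558
u_49 = 885·558 + 628·824 + 305·1001 = 871
u_50 = 885·871 + 628·558 + 305·824 = 339
u_51 = 885·339 + 628·871 + 305·558 = 121
u_52 = 885·121 + 628·339 + 305·871 = 412
u_53 = 885·412 + 628·121 + 305·339 = 152
u_54 = 885·152 + 628·412 + 305·121 = 327
u_55 = 885·327 + 628·152 + 305·412 = 966
u_56 = 885·966 + 628·327 + 305·152 = 762
u_57 = 885·762 + 628·966 + 305·327 = 441
u_58 = 885·441 + 628·762 + 305·966 = 74
u_59 = 885·74 + 628·441 + 305·762 = 727
u_60 = 885·727 + 628·74 + 305·441 = 19
u_61 = 885·19 + 628·727 + 305·74 = 522
u_62 = 885·522 + 628·19 + 305·727 = 436
u_63 = 885·436 + 628·522 + 305·19 = 54
u_64 = 885·54 + 628·436 + 305·522 = 524
u_65 = 885·524 + 628·54 + 305·436 = 7

7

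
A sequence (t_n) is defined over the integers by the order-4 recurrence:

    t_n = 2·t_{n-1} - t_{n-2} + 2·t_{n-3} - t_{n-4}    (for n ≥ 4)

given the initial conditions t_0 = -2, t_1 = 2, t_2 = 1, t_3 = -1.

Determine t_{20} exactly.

t_4 = 2·-1 + -1·1 + 2·2 + -1·-2 = 3
t_5 = 2·3 + -1·-1 + 2·1 + -1·2 = 7
t_6 = 2·7 + -1·3 + 2·-1 + -1·1 = 8
t_7 = 2·8 + -1·7 + 2·3 + -1·-1 = 16
t_8 = 2·16 + -1·8 + 2·7 + -1·3 = 35
t_9 = 2·35 + -1·16 + 2·8 + -1·7 = 63
t_10 = 2·63 + -1·35 + 2·16 + -1·8 = 115
t_11 = 2·115 + -1·63 + 2·35 + -1·16 = 221
t_12 = 2·221 + -1·115 + 2·63 + -1·35 = 418
t_13 = 2·418 + -1·221 + 2·115 + -1·63 = 782
t_14 = 2·782 + -1·418 + 2·221 + -1·115 = 1473
t_15 = 2·1473 + -1·782 + 2·418 + -1·221 = 2779
t_16 = 2·2779 + -1·1473 + 2·782 + -1·418 = 5231
t_17 = 2·5231 + -1·2779 + 2·1473 + -1·782 = 9847
t_18 = 2·9847 + -1·5231 + 2·2779 + -1·1473 = 18548
t_19 = 2·18548 + -1·9847 + 2·5231 + -1·2779 = 34932
t_20 = 2·34932 + -1·18548 + 2·9847 + -1·5231 = 65779

65779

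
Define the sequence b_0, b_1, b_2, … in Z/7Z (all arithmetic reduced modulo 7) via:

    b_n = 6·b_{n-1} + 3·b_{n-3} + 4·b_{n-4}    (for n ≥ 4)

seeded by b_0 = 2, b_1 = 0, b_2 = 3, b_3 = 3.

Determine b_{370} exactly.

6

b_4 = 6·3 + 0·3 + 3·0 + 4·2 = 5
b_5 = 6·5 + 0·3 + 3·3 + 4·0 = 4
b_6 = 6·4 + 0·5 + 3·3 + 4·3 = 3
b_7 = 6·3 + 0·4 + 3·5 + 4·3 = 3
b_8 = 6·3 + 0·3 + 3·4 + 4·5 = 1
b_9 = 6·1 + 0·3 + 3·3 + 4·4 = 3
Continuing the recurrence:
  b_10 = 4;  b_11 = 4;  b_12 = 2;  b_13 = 1;  b_14 = 6;  b_15 = 2
  b_16 = 2;  b_17 = 6;  b_18 = 3;  b_19 = 4;  b_20 = 1;  b_21 = 4
  b_22 = 6;  b_23 = 6;  b_24 = 3;  b_25 = 3;  b_26 = 4;  b_27 = 1
  b_28 = 6;  b_29 = 4;  b_30 = 1;  b_31 = 0;  b_32 = 1;  b_33 = 4
  b_34 = 0;  b_35 = 3;  b_36 = 6;  b_37 = 3;  b_38 = 6;  b_39 = 3
  b_40 = 2;  b_41 = 0;  b_42 = 5;  b_43 = 6;  b_44 = 2;  b_45 = 6
  b_46 = 4;  b_47 = 5;  b_48 = 0;  b_49 = 1;  b_50 = 2;  b_51 = 4
  b_52 = 6;  b_53 = 4;  b_54 = 2;  b_55 = 4;  b_56 = 4;  b_57 = 4
  b_58 = 2;  b_59 = 5;  b_60 = 2;  b_61 = 6;  b_62 = 3;  b_63 = 2
  b_64 = 3;  b_65 = 2;  b_66 = 2;  b_67 = 1;  b_68 = 3;  b_69 = 4
  b_70 = 0;  b_71 = 6;  b_72 = 4;  b_73 = 5;  b_74 = 6;  b_75 = 2
  b_76 = 1;  b_77 = 2;  b_78 = 0;  b_79 = 4;  b_80 = 6;  b_81 = 2
  b_82 = 3;  b_83 = 3;  b_84 = 6;  b_85 = 4;  b_86 = 3;  b_87 = 6
  b_88 = 2;  b_89 = 2;  b_90 = 0;  b_91 = 2;  b_92 = 5;  b_93 = 3
  b_94 = 3;  b_95 = 6;  b_96 = 2;  b_97 = 5;  b_98 = 4;  b_99 = 5
  b_100 = 4;  b_101 = 0;  b_102 = 3;  b_103 = 1;  b_104 = 1;  b_105 = 1
  b_106 = 0;  b_107 = 0;  b_108 = 0;  b_109 = 4;  b_110 = 3;  b_111 = 4
  b_112 = 1;  b_113 = 3;  b_114 = 0;  b_115 = 5;  b_116 = 1;  b_117 = 4
  b_118 = 4;  b_119 = 5;  b_120 = 4;  b_121 = 3;  b_122 = 0;  b_123 = 4
  b_124 = 0;  b_125 = 5;  b_126 = 0;  b_127 = 2;  b_128 = 6;  b_129 = 0
  b_130 = 6;  b_131 = 6;  b_132 = 4;  b_133 = 0;  b_134 = 0;  b_135 = 1
  b_136 = 1;  b_137 = 6;  b_138 = 4;  b_139 = 3;  b_140 = 5;  b_141 = 3
  b_142 = 1;  b_143 = 5;  b_144 = 3;  b_145 = 5;  b_146 = 0;  b_147 = 1
  b_148 = 5;  b_149 = 1;  b_150 = 2;  b_151 = 3;  b_152 = 6;  b_153 = 4
  b_154 = 6;  b_155 = 3;  b_156 = 5;  b_157 = 1;  b_158 = 4;  b_159 = 2
  b_160 = 0;  b_161 = 2;  b_162 = 6;  b_163 = 2;  b_164 = 4;  b_165 = 1
  b_166 = 1;  b_167 = 5;  b_168 = 0;  b_169 = 0;  b_170 = 5;  b_171 = 1
  b_172 = 6;  b_173 = 2;  b_174 = 0;  b_175 = 1;  b_176 = 1;  b_177 = 0
  b_178 = 3;  b_179 = 4;  b_180 = 0;  b_181 = 2;  b_182 = 1;  b_183 = 1
  b_184 = 5;  b_185 = 6;  b_186 = 1;  b_187 = 4;  b_188 = 6;  b_189 = 0
  b_190 = 2;  b_191 = 4;  b_192 = 6;  b_193 = 0;  b_194 = 6;  b_195 = 0
  b_196 = 3;  b_197 = 1;  b_198 = 2;  b_199 = 0;  b_200 = 1;  b_201 = 2
  b_202 = 6;  b_203 = 4;  b_204 = 6;  b_205 = 6;  b_206 = 2;  b_207 = 4
  b_208 = 3;  b_209 = 6;  b_210 = 0;  b_211 = 4;  b_212 = 5;  b_213 = 5
  b_214 = 0;  b_215 = 3;  b_216 = 4;  b_217 = 2;  b_218 = 0;  b_219 = 3
  b_220 = 5;  b_221 = 3;  b_222 = 6;  b_223 = 0;  b_224 = 1;  b_225 = 1
  b_226 = 2;  b_227 = 1;  b_228 = 6;  b_229 = 4;  b_230 = 0;  b_231 = 1
  b_232 = 0;  b_233 = 2;  b_234 = 1;  b_235 = 3;  b_236 = 3;  b_237 = 1
  b_238 = 5;  b_239 = 2;  b_240 = 6;  b_241 = 6;  b_242 = 6;  b_243 = 6
  b_244 = 1;  b_245 = 6;  b_246 = 1;  b_247 = 5;  b_248 = 3;  b_249 = 3
  b_250 = 2;  b_251 = 6;  b_252 = 1;  b_253 = 3;  b_254 = 2;  b_255 = 4
  b_256 = 2;  b_257 = 2;  b_258 = 4;  b_259 = 4;  b_260 = 3;  b_261 = 3
  b_262 = 4;  b_263 = 0;  b_264 = 0;  b_265 = 3;  b_266 = 6;  b_267 = 1
  b_268 = 1;  b_269 = 1;  b_270 = 5;  b_271 = 2;  b_272 = 5;  b_273 = 0
  b_274 = 5;  b_275 = 4;  b_276 = 2;  b_277 = 6;  b_278 = 5;  b_279 = 3
  b_280 = 2;  b_281 = 2;  b_282 = 6;  b_283 = 5;  b_284 = 2;  b_285 = 3
  b_286 = 1;  b_287 = 4;  b_288 = 6;  b_289 = 2;  b_290 = 0;  b_291 = 6
  b_292 = 3;  b_293 = 5;  b_294 = 6;  b_295 = 6;  b_296 = 0;  b_297 = 3
  b_298 = 4;  b_299 = 6;  b_300 = 3;  b_301 = 0;  b_302 = 6;  b_303 = 6
  b_304 = 6;  b_305 = 5;  b_306 = 2;  b_307 = 5;  b_308 = 6;  b_309 = 6
  b_310 = 3;  b_311 = 0;  b_312 = 0;  b_313 = 5;  b_314 = 0;  b_315 = 0
  b_316 = 1;  b_317 = 5;  b_318 = 2;  b_319 = 1;  b_320 = 4;  b_321 = 1
  b_322 = 3;  b_323 = 6;  b_324 = 6;  b_325 = 0;  b_326 = 2;  b_327 = 5
  b_328 = 5;  b_329 = 1;  b_330 = 1;  b_331 = 6;  b_332 = 3;  b_333 = 4
  b_334 = 4;  b_335 = 1;  b_336 = 2;  b_337 = 5;  b_338 = 0;  b_339 = 3
  b_340 = 6;  b_341 = 0;  b_342 = 2;  b_343 = 0;  b_344 = 3;  b_345 = 3
  b_346 = 5;  b_347 = 4;  b_348 = 3;  b_349 = 3;  b_350 = 1;  b_351 = 3
  b_352 = 4;  b_353 = 4;  b_354 = 2;  b_355 = 1;  b_356 = 6;  b_357 = 2
  b_358 = 2;  b_359 = 6;  b_360 = 3;  b_361 = 4;  b_362 = 1;  b_363 = 4
  b_364 = 6;  b_365 = 6;  b_366 = 3;  b_367 = 3;  b_368 = 4
b_369 = 6·4 + 0·3 + 3·3 + 4·6 = 1
b_370 = 6·1 + 0·4 + 3·3 + 4·3 = 6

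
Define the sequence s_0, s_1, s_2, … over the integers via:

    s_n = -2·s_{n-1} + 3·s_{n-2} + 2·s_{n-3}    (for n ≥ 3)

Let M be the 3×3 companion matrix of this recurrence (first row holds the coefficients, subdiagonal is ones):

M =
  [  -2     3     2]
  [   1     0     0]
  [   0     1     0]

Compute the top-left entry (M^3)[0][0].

-18

(M^3)[0][0] is the top entry after applying M 3 times to the unit state (1, 0, 0). Equivalently it is h_{5} for the auxiliary sequence (h_n) obeying the same recurrence with h_2 = 1 and h_i = 0 for 0 ≤ i < 2:
h_3 = -2·1 + 3·0 + 2·0 = -2
h_4 = -2·-2 + 3·1 + 2·0 = 7
h_5 = -2·7 + 3·-2 + 2·1 = -18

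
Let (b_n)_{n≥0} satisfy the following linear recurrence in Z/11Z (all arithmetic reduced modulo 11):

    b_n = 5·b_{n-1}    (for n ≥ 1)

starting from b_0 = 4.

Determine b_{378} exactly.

b_1 = 5·4 = 9
b_2 = 5·9 = 1
b_3 = 5·1 = 5
b_4 = 5·5 = 3
b_5 = 5·3 = 4
(b_5) = (4) = (b_0), so the sequence has period 5.
378 ≡ 3 (mod 5), hence b_378 = b_3 = 5.

5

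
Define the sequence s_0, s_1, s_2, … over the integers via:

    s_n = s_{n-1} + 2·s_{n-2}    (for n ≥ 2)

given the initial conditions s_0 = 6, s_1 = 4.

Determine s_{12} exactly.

13656

s_2 = 1·4 + 2·6 = 16
s_3 = 1·16 + 2·4 = 24
s_4 = 1·24 + 2·16 = 56
s_5 = 1·56 + 2·24 = 104
s_6 = 1·104 + 2·56 = 216
s_7 = 1·216 + 2·104 = 424
s_8 = 1·424 + 2·216 = 856
s_9 = 1·856 + 2·424 = 1704
s_10 = 1·1704 + 2·856 = 3416
s_11 = 1·3416 + 2·1704 = 6824
s_12 = 1·6824 + 2·3416 = 13656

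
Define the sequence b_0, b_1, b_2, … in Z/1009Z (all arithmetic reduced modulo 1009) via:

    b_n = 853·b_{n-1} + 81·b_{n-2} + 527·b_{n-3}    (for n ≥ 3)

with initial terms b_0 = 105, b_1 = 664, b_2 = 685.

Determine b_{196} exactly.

b_3 = 853·685 + 81·664 + 527·105 = 241
b_4 = 853·241 + 81·685 + 527·664 = 541
b_5 = 853·541 + 81·241 + 527·685 = 483
b_6 = 853·483 + 81·541 + 527·241 = 634
b_7 = 853·634 + 81·483 + 527·541 = 319
b_8 = 853·319 + 81·634 + 527·483 = 854
Continuing the recurrence:
  b_9 = 717;  b_10 = 319;  b_11 = 285;  b_12 = 34;  b_13 = 238;  b_14 = 795
  b_15 = 959;  b_16 = 866;  b_17 = 326;  b_18 = 3;  b_19 = 18;  b_20 = 734
  b_21 = 534;  b_22 = 771;  b_23 = 33;  b_24 = 706;  b_25 = 190;  b_26 = 541
  b_27 = 356;  b_28 = 632;  b_29 = 434;  b_30 = 579;  b_31 = 419;  b_32 = 381
  b_33 = 143;  b_34 = 323;  b_35 = 542;  b_36 = 828;  b_37 = 199;  b_38 = 796
  b_39 = 374;  b_40 = 15;  b_41 = 459;  b_42 = 584;  b_43 = 394;  b_44 = 708
  b_45 = 191;  b_46 = 93;  b_47 = 749;  b_48 = 427;  b_49 = 690;  b_50 = 808
  b_51 = 494;  b_52 = 882;  b_53 = 313;  b_54 = 432;  b_55 = 4;  b_56 = 546
  b_57 = 543;  b_58 = 977;  b_59 = 720;  b_60 = 728;  b_61 = 536;  b_62 = 633
  b_63 = 399;  b_64 = 80;  b_65 = 280;  b_66 = 534;  b_67 = 707;  b_68 = 811
  b_69 = 279;  b_70 = 237;  b_71 = 343;  b_72 = 723;  b_73 = 543;  b_74 = 239
  b_75 = 264;  b_76 = 987;  b_77 = 428;  b_78 = 957;  b_79 = 916;  b_80 = 755
  b_81 = 651;  b_82 = 389;  b_83 = 458;  b_84 = 438;  b_85 = 225;  b_86 = 593
  b_87 = 148;  b_88 = 242;  b_89 = 191;  b_90 = 199;  b_91 = 971;  b_92 = 615
  b_93 = 810;  b_94 = 293;  b_95 = 947;  b_96 = 171;  b_97 = 624;  b_98 = 877
  b_99 = 822;  b_100 = 232;  b_101 = 177;  b_102 = 594;  b_103 = 550;  b_104 = 98
  b_105 = 249;  b_106 = 640;  b_107 = 227;  b_108 = 337;  b_109 = 395;  b_110 = 550
  b_111 = 696;  b_112 = 861;  b_113 = 20;  b_114 = 552;  b_115 = 970;  b_116 = 796
  b_117 = 111;  b_118 = 373;  b_119 = 1001;  b_120 = 157;  b_121 = 910;  b_122 = 738
  b_123 = 961;  b_124 = 967;  b_125 = 98;  b_126 = 410;  b_127 = 546;  b_128 = 689
  b_129 = 453;  b_130 = 453;  b_131 = 194;  b_132 = 982;  b_133 = 353;  b_134 = 587
  b_135 = 485;  b_136 = 514;  b_137 = 56;  b_138 = 928;  b_139 = 485;  b_140 = 768
  b_141 = 897;  b_142 = 287;  b_143 = 769;  b_144 = 654;  b_145 = 524;  b_146 = 136
  b_147 = 628;  b_148 = 513;  b_149 = 134;  b_150 = 473;  b_151 = 572;  b_152 = 528
  b_153 = 336;  b_154 = 195;  b_155 = 604;  b_156 = 770;  b_157 = 290;  b_158 = 450
  b_159 = 885;  b_160 = 770;  b_161 = 32;  b_162 = 102;  b_163 = 978;  b_164 = 701
  b_165 = 409;  b_166 = 856;  b_167 = 626;  b_168 = 558;  b_169 = 71;  b_170 = 784
  b_171 = 938;  b_172 = 1007;  b_173 = 93;  b_174 = 381;  b_175 = 520;  b_176 = 770
  b_177 = 698;  b_178 = 497;  b_179 = 367;  b_180 = 728;  b_181 = 494;  b_182 = 756
  b_183 = 7;  b_184 = 629;  b_185 = 173;  b_186 = 407;  b_187 = 493;  b_188 = 816
  b_189 = 1001;  b_190 = 239;  b_191 = 608;  b_192 = 6;  b_193 = 717;  b_194 = 187
b_195 = 853·187 + 81·717 + 527·6 = 788
b_196 = 853·788 + 81·187 + 527·717 = 675

675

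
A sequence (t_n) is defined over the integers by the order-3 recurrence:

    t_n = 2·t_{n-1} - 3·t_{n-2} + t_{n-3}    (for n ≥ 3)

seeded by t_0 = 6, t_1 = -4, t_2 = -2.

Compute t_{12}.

t_3 = 2·-2 + -3·-4 + 1·6 = 14
t_4 = 2·14 + -3·-2 + 1·-4 = 30
t_5 = 2·30 + -3·14 + 1·-2 = 16
t_6 = 2·16 + -3·30 + 1·14 = -44
t_7 = 2·-44 + -3·16 + 1·30 = -106
t_8 = 2·-106 + -3·-44 + 1·16 = -64
t_9 = 2·-64 + -3·-106 + 1·-44 = 146
t_10 = 2·146 + -3·-64 + 1·-106 = 378
t_11 = 2·378 + -3·146 + 1·-64 = 254
t_12 = 2·254 + -3·378 + 1·146 = -480

-480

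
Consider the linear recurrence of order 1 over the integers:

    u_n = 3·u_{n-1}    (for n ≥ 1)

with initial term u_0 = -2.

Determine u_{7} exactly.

u_1 = 3·-2 = -6
u_2 = 3·-6 = -18
u_3 = 3·-18 = -54
u_4 = 3·-54 = -162
u_5 = 3·-162 = -486
u_6 = 3·-486 = -1458
u_7 = 3·-1458 = -4374

-4374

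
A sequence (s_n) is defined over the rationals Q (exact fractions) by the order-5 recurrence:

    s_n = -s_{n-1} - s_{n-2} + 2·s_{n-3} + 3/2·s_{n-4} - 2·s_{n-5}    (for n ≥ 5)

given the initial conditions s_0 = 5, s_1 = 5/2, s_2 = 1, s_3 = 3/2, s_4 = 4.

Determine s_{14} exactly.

-9357/16

s_5 = -1·4 + -1·3/2 + 2·1 + 3/2·5/2 + -2·5 = -39/4
s_6 = -1·-39/4 + -1·4 + 2·3/2 + 3/2·1 + -2·5/2 = 21/4
s_7 = -1·21/4 + -1·-39/4 + 2·4 + 3/2·3/2 + -2·1 = 51/4
s_8 = -1·51/4 + -1·21/4 + 2·-39/4 + 3/2·4 + -2·3/2 = -69/2
s_9 = -1·-69/2 + -1·51/4 + 2·21/4 + 3/2·-39/4 + -2·4 = 77/8
s_10 = -1·77/8 + -1·-69/2 + 2·51/4 + 3/2·21/4 + -2·-39/4 = 311/4
s_11 = -1·311/4 + -1·77/8 + 2·-69/2 + 3/2·51/4 + -2·21/4 = -591/4
s_12 = -1·-591/4 + -1·311/4 + 2·77/8 + 3/2·-69/2 + -2·51/4 = 12
s_13 = -1·12 + -1·-591/4 + 2·311/4 + 3/2·77/8 + -2·-69/2 = 5995/16
s_14 = -1·5995/16 + -1·12 + 2·-591/4 + 3/2·311/4 + -2·77/8 = -9357/16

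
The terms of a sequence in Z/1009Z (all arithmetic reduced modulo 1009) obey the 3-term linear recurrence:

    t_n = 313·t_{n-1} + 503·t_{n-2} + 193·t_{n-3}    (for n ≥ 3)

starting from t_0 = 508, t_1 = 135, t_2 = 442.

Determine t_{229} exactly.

767

t_3 = 313·442 + 503·135 + 193·508 = 586
t_4 = 313·586 + 503·442 + 193·135 = 956
t_5 = 313·956 + 503·586 + 193·442 = 235
t_6 = 313·235 + 503·956 + 193·586 = 572
t_7 = 313·572 + 503·235 + 193·956 = 456
t_8 = 313·456 + 503·572 + 193·235 = 560
Continuing the recurrence:
  t_9 = 454;  t_10 = 227;  t_11 = 866;  t_12 = 649;  t_13 = 462;  t_14 = 503
  t_15 = 492;  t_16 = 752;  t_17 = 765;  t_18 = 303;  t_19 = 199;  t_20 = 110
  t_21 = 287;  t_22 = 939;  t_23 = 403;  t_24 = 15;  t_25 = 166;  t_26 = 58
  t_27 = 620;  t_28 = 1004;  t_29 = 627;  t_30 = 606;  t_31 = 603;  t_32 = 87
  t_33 = 511;  t_34 = 230;  t_35 = 736;  t_36 = 721;  t_37 = 565;  t_38 = 481
  t_39 = 789;  t_40 = 617;  t_41 = 737;  t_42 = 126;  t_43 = 514;  t_44 = 234
  t_45 = 934;  t_46 = 710;  t_47 = 624;  t_48 = 170;  t_49 = 621;  t_50 = 751
  t_51 = 61;  t_52 = 91;  t_53 = 291;  t_54 = 306;  t_55 = 401;  t_56 = 606
  t_57 = 425;  t_58 = 646;  t_59 = 179;  t_60 = 868;  t_61 = 61;  t_62 = 879
  t_63 = 113;  t_64 = 923;  t_65 = 795;  t_66 = 361;  t_67 = 861;  t_68 = 120
  t_69 = 501;  t_70 = 935;  t_71 = 760;  t_72 = 705;  t_73 = 416;  t_74 = 878
  t_75 = 601;  t_76 = 708;  t_77 = 178;  t_78 = 124;  t_79 = 632;  t_80 = 923
  t_81 = 102;  t_82 = 663;  t_83 = 67;  t_84 = 816;  t_85 = 351;  t_86 = 490
  t_87 = 64;  t_88 = 266;  t_89 = 148;  t_90 = 764;  t_91 = 665;  t_92 = 466
  t_93 = 207;  t_94 = 727;  t_95 = 857;  t_96 = 870;  t_97 = 168;  t_98 = 754
  t_99 = 60;  t_100 = 632;  t_101 = 188;  t_102 = 864;  t_103 = 634;  t_104 = 351
  t_105 = 207;  t_106 = 466;  t_107 = 896;  t_108 = 856;  t_109 = 345;  t_110 = 136
  t_111 = 918;  t_112 = 565;  t_113 = 925;  t_114 = 198;  t_115 = 624;  t_116 = 210
  t_117 = 90;  t_118 = 973;  t_119 = 875;  t_120 = 707;  t_121 = 636;  t_122 = 111
  t_123 = 728;  t_124 = 827;  t_125 = 698;  t_126 = 47;  t_127 = 736;  t_128 = 258
  t_129 = 938;  t_130 = 376;  t_131 = 599;  t_132 = 681;  t_133 = 789;  t_134 = 825
  t_135 = 514;  t_136 = 645;  t_137 = 126;  t_138 = 953;  t_139 = 823;  t_140 = 490
  t_141 = 572;  t_142 = 134;  t_143 = 448;  t_144 = 187;  t_145 = 983;  t_146 = 857
  t_147 = 662;  t_148 = 616;  t_149 = 30;  t_150 = 17;  t_151 = 57;  t_152 = 903
  t_153 = 792;  t_154 = 752;  t_155 = 831;  t_156 = 159;  t_157 = 433;  t_158 = 541
  t_159 = 93;  t_160 = 372;  t_161 = 243;  t_162 = 622;  t_163 = 246;  t_164 = 875
  t_165 = 42;  t_166 = 285;  t_167 = 722;  t_168 = 81;  t_169 = 573;  t_170 = 234
  t_171 = 737;  t_172 = 886;  t_173 = 8;  t_174 = 138;  t_175 = 272;  t_176 = 708
  t_177 = 625;  t_178 = 863;  t_179 = 712;  t_180 = 640;  t_181 = 553;  t_182 = 791
  t_183 = 475;  t_184 = 454;  t_185 = 938;  t_186 = 159;  t_187 = 776;  t_188 = 408
  t_189 = 832;  t_190 = 927;  t_191 = 371;  t_192 = 356;  t_193 = 704;  t_194 = 829
  t_195 = 213;  t_196 = 2;  t_197 = 377;  t_198 = 694;  t_199 = 612;  t_200 = 936
  t_201 = 194;  t_202 = 859;  t_203 = 219;  t_204 = 269;  t_205 = 937;  t_206 = 661
  t_207 = 614;  t_208 = 215;  t_209 = 219;  t_210 = 566;  t_211 = 885;  t_212 = 588
  t_213 = 858;  t_214 = 571;  t_215 = 328;  t_216 = 521;  t_217 = 354;  t_218 = 281
  t_219 = 301;  t_220 = 169;  t_221 = 229;  t_222 = 869;  t_223 = 57;  t_224 = 699
  t_225 = 476;  t_226 = 23;  t_227 = 132
t_228 = 313·132 + 503·23 + 193·476 = 466
t_229 = 313·466 + 503·132 + 193·23 = 767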